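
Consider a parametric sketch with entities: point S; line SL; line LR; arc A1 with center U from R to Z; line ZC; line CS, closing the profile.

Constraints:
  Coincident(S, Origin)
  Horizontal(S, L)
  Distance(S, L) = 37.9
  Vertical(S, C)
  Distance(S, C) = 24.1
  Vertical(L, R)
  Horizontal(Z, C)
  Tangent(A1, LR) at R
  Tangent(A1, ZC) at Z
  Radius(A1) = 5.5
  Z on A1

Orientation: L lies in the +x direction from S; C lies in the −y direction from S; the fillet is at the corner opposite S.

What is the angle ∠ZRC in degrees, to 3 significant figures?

36.7°

S is at the origin; S and L share the same y with |SL| = 37.9 and L on the +x side, so L = (37.9, 0.00). SC is vertical with |SC| = 24.1 and C on the −y side, so C = (0.00, -24.1). The virtual corner opposite S is at (37.9, -24.1). The tangent condition forces UR to be normal to LR and since A1 is tangent to ZC there, UZ ⟂ ZC, with radius 5.5, so the center U sits 5.5 in from both sides at U = (32.4, -18.6). That places the tangent points at R = (37.9, -18.6) on LR and Z = (32.4, -24.1) on ZC. Then cos ∠ZRC = RZ·RC / (|RZ||RC|), giving 36.7°.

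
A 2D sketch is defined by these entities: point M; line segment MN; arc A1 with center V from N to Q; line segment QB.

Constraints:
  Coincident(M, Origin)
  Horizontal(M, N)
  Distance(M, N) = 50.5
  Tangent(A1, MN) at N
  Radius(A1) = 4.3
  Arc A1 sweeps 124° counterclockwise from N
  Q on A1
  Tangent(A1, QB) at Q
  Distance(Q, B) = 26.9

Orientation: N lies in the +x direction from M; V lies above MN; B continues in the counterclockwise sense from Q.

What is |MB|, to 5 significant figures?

48.622

M is at the origin; MN is horizontal with |MN| = 50.5 and N on the +x side, so N = (50.500, 0.0000). Since A1 is tangent to MN there, VN ⟂ MN, so V = N + (0, 4.3) = (50.500, 4.3000). On A1, N sits at bearing -90° from V; a 124° counterclockwise sweep puts Q at bearing 34°, so Q = V + 4.3·(cos 34°, sin 34°) = (54.065, 6.7045). The tangent condition forces VQ to be normal to QB, so QB runs along (−sin 34°, cos 34°); with |QB| = 26.9, B = (39.023, 29.006). Then |MB| = |B − M| = 48.622.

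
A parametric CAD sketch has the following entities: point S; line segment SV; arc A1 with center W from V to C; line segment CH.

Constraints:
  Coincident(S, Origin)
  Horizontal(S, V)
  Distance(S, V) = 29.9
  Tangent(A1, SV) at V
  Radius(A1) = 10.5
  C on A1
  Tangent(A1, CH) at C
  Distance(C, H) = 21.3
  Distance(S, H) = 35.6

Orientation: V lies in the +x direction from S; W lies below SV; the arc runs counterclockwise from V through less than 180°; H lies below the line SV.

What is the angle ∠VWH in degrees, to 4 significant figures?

149.1°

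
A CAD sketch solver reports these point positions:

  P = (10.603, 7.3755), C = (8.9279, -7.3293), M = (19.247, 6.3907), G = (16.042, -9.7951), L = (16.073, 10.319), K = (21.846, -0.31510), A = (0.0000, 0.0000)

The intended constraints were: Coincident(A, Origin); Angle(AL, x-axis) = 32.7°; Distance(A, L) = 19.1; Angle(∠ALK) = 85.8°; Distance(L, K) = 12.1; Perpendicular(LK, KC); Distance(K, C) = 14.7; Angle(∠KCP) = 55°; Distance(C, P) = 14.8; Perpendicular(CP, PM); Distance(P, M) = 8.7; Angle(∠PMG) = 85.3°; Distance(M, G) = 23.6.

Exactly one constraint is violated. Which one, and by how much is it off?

Distance(M, G) = 23.6 — off by 7.10.

A = (0.00, 0.00) ✓; AL at 32.70° ✓; |AL| = 19.10 ✓; ∠ALK = 85.80° ✓; |LK| = 12.10 ✓; ∠(LK, KC) = 90.00° ✓; |KC| = 14.70 ✓; ∠KCP = 55.00° ✓; |CP| = 14.80 ✓; ∠(CP, PM) = 90.00° ✓; |PM| = 8.700 ✓; ∠PMG = 85.30° ✓; |MG| = 16.50 ✗.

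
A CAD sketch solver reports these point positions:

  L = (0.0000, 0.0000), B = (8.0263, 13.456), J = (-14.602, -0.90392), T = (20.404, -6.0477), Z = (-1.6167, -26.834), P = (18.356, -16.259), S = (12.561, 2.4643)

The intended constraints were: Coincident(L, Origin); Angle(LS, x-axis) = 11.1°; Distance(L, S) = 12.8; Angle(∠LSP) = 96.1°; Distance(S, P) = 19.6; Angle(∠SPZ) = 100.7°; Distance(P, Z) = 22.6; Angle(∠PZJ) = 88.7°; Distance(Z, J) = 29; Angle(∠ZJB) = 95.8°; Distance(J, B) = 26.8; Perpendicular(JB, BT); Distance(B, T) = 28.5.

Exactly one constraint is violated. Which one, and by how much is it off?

Distance(B, T) = 28.5 — off by 5.40.

L = (0.00, 0.00) ✓; LS at 11.10° ✓; |LS| = 12.80 ✓; ∠LSP = 96.10° ✓; |SP| = 19.60 ✓; ∠SPZ = 100.7° ✓; |PZ| = 22.60 ✓; ∠PZJ = 88.70° ✓; |ZJ| = 29.00 ✓; ∠ZJB = 95.80° ✓; |JB| = 26.80 ✓; ∠(JB, BT) = 90.00° ✓; |BT| = 23.10 ✗.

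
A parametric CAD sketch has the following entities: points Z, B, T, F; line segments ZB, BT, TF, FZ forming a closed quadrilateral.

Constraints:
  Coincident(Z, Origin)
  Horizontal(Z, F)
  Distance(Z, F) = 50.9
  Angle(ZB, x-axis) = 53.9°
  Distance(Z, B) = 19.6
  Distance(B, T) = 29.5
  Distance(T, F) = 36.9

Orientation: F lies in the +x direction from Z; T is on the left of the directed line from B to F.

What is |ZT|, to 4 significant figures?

48.56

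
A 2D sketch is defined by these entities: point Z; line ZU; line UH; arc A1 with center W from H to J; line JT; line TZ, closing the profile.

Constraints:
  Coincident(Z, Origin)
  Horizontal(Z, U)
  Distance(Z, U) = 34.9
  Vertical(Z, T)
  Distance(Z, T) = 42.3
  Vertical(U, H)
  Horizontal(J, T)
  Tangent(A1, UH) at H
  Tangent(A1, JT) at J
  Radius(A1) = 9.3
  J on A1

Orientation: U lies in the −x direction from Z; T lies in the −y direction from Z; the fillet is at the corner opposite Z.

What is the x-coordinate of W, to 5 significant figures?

-25.600

Z is at the origin; Z and U share the same y with |ZU| = 34.9 and U on the −x side, so U = (-34.900, 0.0000). ZT is vertical with |ZT| = 42.3 and T on the −y side, so T = (0.0000, -42.300). The virtual corner opposite Z is at (-34.900, -42.300). A1 meets UH tangentially, so WH is at right angles to UH and since A1 is tangent to JT there, WJ ⟂ JT, with radius 9.3, so the center W sits 9.3 in from both sides at W = (-25.600, -33.000). So W.x = -25.600.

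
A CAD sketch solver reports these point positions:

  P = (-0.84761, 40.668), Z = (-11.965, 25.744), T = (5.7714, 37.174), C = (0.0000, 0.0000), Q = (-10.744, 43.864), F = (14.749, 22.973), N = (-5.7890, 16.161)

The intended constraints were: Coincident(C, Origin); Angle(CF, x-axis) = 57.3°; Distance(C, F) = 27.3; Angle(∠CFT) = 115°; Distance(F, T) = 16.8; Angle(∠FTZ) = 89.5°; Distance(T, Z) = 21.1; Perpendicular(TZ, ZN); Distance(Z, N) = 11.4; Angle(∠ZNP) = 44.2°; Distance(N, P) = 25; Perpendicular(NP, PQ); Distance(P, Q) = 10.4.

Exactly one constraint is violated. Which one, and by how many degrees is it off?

Perpendicular(NP, PQ) — off by 6.50°.

C = (0.00, 0.00) ✓; CF at 57.30° ✓; |CF| = 27.30 ✓; ∠CFT = 115.0° ✓; |FT| = 16.80 ✓; ∠FTZ = 89.50° ✓; |TZ| = 21.10 ✓; ∠(TZ, ZN) = 90.00° ✓; |ZN| = 11.40 ✓; ∠ZNP = 44.20° ✓; |NP| = 25.00 ✓; ∠(NP, PQ) = 83.50° ✗; |PQ| = 10.40 ✓.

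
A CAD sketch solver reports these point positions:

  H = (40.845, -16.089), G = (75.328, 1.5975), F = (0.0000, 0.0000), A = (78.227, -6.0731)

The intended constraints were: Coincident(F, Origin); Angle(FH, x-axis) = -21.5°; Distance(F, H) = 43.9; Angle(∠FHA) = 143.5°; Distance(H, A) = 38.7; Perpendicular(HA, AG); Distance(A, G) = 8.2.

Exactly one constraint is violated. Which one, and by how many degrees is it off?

Perpendicular(HA, AG) — off by 5.70°.

F = (0.00, 0.00) ✓; FH at -21.50° ✓; |FH| = 43.90 ✓; ∠FHA = 143.5° ✓; |HA| = 38.70 ✓; ∠(HA, AG) = 95.70° ✗; |AG| = 8.200 ✓.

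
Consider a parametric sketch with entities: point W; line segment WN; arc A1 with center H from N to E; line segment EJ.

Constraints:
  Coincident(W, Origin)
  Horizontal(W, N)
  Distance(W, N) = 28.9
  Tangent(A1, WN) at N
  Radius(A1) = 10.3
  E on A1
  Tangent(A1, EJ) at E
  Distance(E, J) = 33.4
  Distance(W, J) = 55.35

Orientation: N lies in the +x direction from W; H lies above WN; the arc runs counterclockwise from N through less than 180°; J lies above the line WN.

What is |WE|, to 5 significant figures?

40.911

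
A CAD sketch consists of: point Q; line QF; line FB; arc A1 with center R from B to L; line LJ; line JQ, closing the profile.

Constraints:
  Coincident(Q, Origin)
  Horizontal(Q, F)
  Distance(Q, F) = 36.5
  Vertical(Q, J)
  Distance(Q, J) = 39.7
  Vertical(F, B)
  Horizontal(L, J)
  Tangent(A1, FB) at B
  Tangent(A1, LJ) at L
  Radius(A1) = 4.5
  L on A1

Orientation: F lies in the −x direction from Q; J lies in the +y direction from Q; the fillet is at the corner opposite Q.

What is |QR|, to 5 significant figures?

47.571

Q is at the origin; QF is horizontal with |QF| = 36.5 and F on the −x side, so F = (-36.500, 0.0000). Q and J share the same x with |QJ| = 39.7 and J on the +y side, so J = (0.0000, 39.700). The virtual corner opposite Q is at (-36.500, 39.700). A1 meets FB tangentially, so RB is at right angles to FB and tangency of A1 to LJ means the radius RL is perpendicular to LJ, with radius 4.5, so the center R sits 4.5 in from both sides at R = (-32.000, 35.200). Then |QR| = |R − Q| = 47.571.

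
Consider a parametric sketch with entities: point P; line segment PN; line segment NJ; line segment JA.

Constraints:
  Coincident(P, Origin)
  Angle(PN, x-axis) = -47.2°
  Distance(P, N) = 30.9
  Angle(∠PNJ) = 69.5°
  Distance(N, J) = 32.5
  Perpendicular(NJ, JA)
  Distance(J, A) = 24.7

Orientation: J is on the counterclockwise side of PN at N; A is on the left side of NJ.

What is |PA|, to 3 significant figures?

22.1

P is at the origin; PN runs at -47.2° with length 30.9, so N = 30.9·(cos -47.2°, sin -47.2°) = (21.0, -22.7). ∠PNJ = 69.5°, so NJ runs at -47.2° + (180° − 69.5°) = 63.3° from the x-axis; with |NJ| = 32.5, J = N + 32.5·(cos 63.3°, sin 63.3°) = (35.6, 6.36). NJ ⟂ JA; with |JA| = 24.7 on the left of NJ, A = J + 24.7·(-0.893, 0.449) = (13.5, 17.5). Then |PA| = |A − P| = 22.1.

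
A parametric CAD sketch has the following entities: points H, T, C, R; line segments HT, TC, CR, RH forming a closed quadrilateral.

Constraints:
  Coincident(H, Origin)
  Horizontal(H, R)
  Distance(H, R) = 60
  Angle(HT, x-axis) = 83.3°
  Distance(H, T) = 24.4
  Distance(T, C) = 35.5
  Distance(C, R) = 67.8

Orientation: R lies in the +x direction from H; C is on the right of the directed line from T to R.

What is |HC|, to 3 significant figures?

12.1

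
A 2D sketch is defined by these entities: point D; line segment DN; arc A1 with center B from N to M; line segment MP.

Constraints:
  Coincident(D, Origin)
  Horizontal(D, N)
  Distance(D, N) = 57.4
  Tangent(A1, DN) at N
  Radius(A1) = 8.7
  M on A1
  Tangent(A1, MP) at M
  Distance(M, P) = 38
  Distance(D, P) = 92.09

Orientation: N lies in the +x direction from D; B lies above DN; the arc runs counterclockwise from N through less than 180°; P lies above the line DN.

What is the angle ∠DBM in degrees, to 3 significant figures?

140°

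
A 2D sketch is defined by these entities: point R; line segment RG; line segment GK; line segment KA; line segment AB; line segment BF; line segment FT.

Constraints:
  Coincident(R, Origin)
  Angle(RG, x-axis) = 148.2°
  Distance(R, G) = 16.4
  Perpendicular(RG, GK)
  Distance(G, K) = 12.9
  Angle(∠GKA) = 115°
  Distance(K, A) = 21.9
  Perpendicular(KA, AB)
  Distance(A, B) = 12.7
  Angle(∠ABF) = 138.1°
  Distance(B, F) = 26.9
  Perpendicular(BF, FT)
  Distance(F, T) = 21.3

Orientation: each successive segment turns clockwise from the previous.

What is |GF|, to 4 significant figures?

23.03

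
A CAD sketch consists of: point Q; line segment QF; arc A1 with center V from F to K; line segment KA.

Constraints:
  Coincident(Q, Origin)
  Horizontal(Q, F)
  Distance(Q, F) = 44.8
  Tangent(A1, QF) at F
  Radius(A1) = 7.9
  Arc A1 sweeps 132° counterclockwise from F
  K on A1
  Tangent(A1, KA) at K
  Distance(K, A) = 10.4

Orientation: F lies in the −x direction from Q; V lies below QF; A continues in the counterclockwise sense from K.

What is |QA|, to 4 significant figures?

48.46

Q is at the origin; Q and F share the same y with |QF| = 44.8 and F on the −x side, so F = (-44.80, 0.000). A1 meets QF tangentially, so VF is at right angles to QF, so V = F + (0, -7.9) = (-44.80, -7.900). On A1, F sits at bearing 90° from V; a 132° counterclockwise sweep puts K at bearing 222°, so K = V + 7.9·(cos 222°, sin 222°) = (-50.67, -13.19). The tangent condition forces VK to be normal to KA, so KA runs along (−sin 222°, cos 222°); with |KA| = 10.4, A = (-43.71, -20.91). Then |QA| = |A − Q| = 48.46.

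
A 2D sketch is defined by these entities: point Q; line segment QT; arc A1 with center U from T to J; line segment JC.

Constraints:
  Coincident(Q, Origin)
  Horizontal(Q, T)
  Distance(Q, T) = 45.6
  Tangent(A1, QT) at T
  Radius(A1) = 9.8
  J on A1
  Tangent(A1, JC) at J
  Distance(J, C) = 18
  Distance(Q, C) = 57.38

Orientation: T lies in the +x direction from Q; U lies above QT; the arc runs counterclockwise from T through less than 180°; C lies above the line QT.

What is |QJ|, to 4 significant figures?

56.38

Checks: Q = (0.00, 0.00) ✓; |UJ| = 9.800 ✓; ∠(UJ, JC) = 90.00° ✓; |JC| = 18.00 ✓; |QC| = 57.38 ✓.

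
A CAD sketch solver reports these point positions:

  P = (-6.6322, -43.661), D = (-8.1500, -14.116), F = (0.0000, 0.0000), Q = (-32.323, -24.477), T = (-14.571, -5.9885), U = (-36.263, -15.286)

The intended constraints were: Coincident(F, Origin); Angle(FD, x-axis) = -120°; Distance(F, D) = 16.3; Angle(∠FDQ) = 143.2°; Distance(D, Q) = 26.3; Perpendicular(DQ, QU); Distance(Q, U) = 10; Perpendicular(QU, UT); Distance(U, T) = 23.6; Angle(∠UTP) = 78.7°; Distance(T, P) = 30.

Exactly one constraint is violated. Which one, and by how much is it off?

Distance(T, P) = 30 — off by 8.50.

F = (0.00, 0.00) ✓; FD at -120.0° ✓; |FD| = 16.30 ✓; ∠FDQ = 143.2° ✓; |DQ| = 26.30 ✓; ∠(DQ, QU) = 90.00° ✓; |QU| = 10.00 ✓; ∠(QU, UT) = 90.00° ✓; |UT| = 23.60 ✓; ∠UTP = 78.70° ✓; |TP| = 38.50 ✗.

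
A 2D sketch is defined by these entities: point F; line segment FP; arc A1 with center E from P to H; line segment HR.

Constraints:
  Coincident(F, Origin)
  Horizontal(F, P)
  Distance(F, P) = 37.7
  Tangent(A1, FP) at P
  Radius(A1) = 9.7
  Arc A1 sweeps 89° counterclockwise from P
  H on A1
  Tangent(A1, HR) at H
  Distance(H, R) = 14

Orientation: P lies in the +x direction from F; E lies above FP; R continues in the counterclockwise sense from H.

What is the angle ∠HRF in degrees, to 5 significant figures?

62.717°

F is at the origin; FP is horizontal with |FP| = 37.7 and P on the +x side, so P = (37.700, 0.0000). Tangency of A1 to FP means the radius EP is perpendicular to FP, so E = P + (0, 9.7) = (37.700, 9.7000). On A1, P sits at bearing -90° from E; an 89° counterclockwise sweep puts H at bearing -1°, so H = E + 9.7·(cos -1°, sin -1°) = (47.399, 9.5307). Since A1 is tangent to HR there, EH ⟂ HR, so HR runs along (−sin -1°, cos -1°); with |HR| = 14.0, R = (47.643, 23.529). Then cos ∠HRF = RH·RF / (|RH||RF|), giving 62.717°.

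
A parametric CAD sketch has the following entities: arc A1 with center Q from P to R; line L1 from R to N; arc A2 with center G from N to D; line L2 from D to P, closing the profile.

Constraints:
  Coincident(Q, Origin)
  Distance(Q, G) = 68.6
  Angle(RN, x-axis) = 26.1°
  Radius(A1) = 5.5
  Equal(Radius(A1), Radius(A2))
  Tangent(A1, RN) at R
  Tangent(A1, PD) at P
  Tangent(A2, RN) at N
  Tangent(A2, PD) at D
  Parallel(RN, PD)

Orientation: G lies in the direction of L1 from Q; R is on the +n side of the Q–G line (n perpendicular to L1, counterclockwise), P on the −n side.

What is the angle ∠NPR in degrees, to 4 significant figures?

80.89°

Tangency of A1 to both parallel lines with radius 5.5 puts R and P at Q ± 5.5·n: R = (-2.420, 4.939), P = (2.420, -4.939). Equal radii place N and D the same way about G: N = G + 5.5·n = (59.19, 35.12), D = G − 5.5·n = (64.02, 25.24). Then cos ∠NPR = PN·PR / (|PN||PR|), giving 80.89°.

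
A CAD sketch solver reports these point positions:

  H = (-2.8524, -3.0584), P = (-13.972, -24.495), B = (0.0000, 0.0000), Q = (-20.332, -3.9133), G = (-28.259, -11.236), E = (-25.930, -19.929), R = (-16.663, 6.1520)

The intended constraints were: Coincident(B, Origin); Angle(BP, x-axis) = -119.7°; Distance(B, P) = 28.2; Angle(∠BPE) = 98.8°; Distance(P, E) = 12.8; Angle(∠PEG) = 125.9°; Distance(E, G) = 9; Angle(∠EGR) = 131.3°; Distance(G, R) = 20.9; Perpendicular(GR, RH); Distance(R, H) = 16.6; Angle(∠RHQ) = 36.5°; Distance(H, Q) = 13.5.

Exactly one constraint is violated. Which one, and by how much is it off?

Distance(H, Q) = 13.5 — off by 4.00.

B = (0.00, 0.00) ✓; BP at -119.7° ✓; |BP| = 28.20 ✓; ∠BPE = 98.80° ✓; |PE| = 12.80 ✓; ∠PEG = 125.9° ✓; |EG| = 9.000 ✓; ∠EGR = 131.3° ✓; |GR| = 20.90 ✓; ∠(GR, RH) = 90.00° ✓; |RH| = 16.60 ✓; ∠RHQ = 36.50° ✓; |HQ| = 17.50 ✗.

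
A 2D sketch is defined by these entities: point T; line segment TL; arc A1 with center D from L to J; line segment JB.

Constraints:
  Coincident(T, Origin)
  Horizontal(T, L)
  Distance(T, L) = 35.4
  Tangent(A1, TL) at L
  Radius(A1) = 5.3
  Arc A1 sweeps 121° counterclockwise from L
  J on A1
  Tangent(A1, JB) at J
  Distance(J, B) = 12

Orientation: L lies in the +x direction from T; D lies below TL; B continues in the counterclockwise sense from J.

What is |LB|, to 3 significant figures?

18.4

T is at the origin; T and L share the same y with |TL| = 35.4 and L on the +x side, so L = (35.4, 0.00). Since A1 is tangent to TL there, DL ⟂ TL, so D = L + (0, -5.3) = (35.4, -5.30). On A1, L sits at bearing 90° from D; a 121° counterclockwise sweep puts J at bearing 211°, so J = D + 5.3·(cos 211°, sin 211°) = (30.9, -8.03). Since A1 is tangent to JB there, DJ ⟂ JB, so JB runs along (−sin 211°, cos 211°); with |JB| = 12.0, B = (37.0, -18.3). Then |LB| = |B − L| = 18.4.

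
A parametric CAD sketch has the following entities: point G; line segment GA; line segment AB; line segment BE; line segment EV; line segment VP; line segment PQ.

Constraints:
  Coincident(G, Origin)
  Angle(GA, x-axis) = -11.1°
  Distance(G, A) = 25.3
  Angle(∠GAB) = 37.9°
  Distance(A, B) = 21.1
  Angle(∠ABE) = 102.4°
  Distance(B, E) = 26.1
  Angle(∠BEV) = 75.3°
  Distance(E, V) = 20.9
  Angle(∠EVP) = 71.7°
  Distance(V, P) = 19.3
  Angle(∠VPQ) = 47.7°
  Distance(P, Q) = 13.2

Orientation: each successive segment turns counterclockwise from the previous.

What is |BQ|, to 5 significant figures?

18.504

G is at the origin; GA runs at -11.1° with length 25.3, so A = (24.827, -4.8708). ∠GAB = 37.9° gives AB at 131.00° from the x-axis; with |AB| = 21.1, B = (10.984, 11.054). ∠ABE = 102.4° gives BE at -151.40° from the x-axis; with |BE| = 26.1, E = (-11.931, -1.4403). ∠BEV = 75.3° gives EV at -46.700° from the x-axis; with |EV| = 20.9, V = (2.4021, -16.651). ∠EVP = 71.7° gives VP at 61.600° from the x-axis; with |VP| = 19.3, P = (11.582, 0.32648). ∠VPQ = 47.7° gives PQ at -166.10° from the x-axis; with |PQ| = 13.2, Q = (-1.2318, -2.8445). Then |BQ| = |Q − B| = 18.504.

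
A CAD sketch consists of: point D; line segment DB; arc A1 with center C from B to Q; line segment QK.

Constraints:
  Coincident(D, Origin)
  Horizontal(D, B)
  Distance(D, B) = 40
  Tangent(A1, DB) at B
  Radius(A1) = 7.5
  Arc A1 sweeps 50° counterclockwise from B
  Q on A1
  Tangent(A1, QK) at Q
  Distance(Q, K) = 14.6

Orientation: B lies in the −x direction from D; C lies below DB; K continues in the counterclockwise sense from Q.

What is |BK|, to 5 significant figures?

20.521

D is at the origin; D and B share the same y with |DB| = 40.0 and B on the −x side, so B = (-40.000, 0.0000). Tangency of A1 to DB means the radius CB is perpendicular to DB, so C = B + (0, -7.5) = (-40.000, -7.5000). On A1, B sits at bearing 90° from C; a 50° counterclockwise sweep puts Q at bearing 140°, so Q = C + 7.5·(cos 140°, sin 140°) = (-45.745, -2.6791). Tangency of A1 to QK means the radius CQ is perpendicular to QK, so QK runs along (−sin 140°, cos 140°); with |QK| = 14.6, K = (-55.130, -13.863). Then |BK| = |K − B| = 20.521.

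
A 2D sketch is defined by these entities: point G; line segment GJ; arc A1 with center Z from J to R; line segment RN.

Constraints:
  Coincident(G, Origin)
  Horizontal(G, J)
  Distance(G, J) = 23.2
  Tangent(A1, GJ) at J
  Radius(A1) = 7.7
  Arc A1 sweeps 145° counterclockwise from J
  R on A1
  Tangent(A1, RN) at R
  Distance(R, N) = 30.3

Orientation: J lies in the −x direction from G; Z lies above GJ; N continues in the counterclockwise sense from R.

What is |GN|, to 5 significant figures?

53.725

G is at the origin; G and J share the same y with |GJ| = 23.2 and J on the −x side, so J = (-23.200, 0.0000). Since A1 is tangent to GJ there, ZJ ⟂ GJ, so Z = J + (0, 7.7) = (-23.200, 7.7000). On A1, J sits at bearing -90° from Z; a 145° counterclockwise sweep puts R at bearing 55°, so R = Z + 7.7·(cos 55°, sin 55°) = (-18.783, 14.007). Tangency of A1 to RN means the radius ZR is perpendicular to RN, so RN runs along (−sin 55°, cos 55°); with |RN| = 30.3, N = (-43.604, 31.387). Then |GN| = |N − G| = 53.725.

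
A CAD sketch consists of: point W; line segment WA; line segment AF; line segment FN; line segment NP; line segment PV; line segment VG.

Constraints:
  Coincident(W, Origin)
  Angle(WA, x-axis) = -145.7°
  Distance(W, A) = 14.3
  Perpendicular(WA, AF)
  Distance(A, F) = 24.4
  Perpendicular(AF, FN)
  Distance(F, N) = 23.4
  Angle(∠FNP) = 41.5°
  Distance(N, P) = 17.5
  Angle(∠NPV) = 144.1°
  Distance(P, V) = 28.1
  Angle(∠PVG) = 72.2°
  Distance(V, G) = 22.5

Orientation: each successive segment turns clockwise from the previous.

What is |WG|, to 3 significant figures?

42.1

∠NPV = 144.1° gives PV at -140° from the x-axis; with |PV| = 28.1, V = (-32.1, -9.71). ∠PVG = 72.2° gives VG at 112° from the x-axis; with |VG| = 22.5, G = (-40.5, 11.1). Then |WG| = |G − W| = 42.1.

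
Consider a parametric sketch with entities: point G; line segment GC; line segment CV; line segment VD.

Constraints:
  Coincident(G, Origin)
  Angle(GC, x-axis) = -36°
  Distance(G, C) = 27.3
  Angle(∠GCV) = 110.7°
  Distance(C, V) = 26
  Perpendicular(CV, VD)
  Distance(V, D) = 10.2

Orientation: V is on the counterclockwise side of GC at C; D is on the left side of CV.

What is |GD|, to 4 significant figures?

38.81

G is at the origin; GC runs at -36.0° with length 27.3, so C = 27.3·(cos -36.0°, sin -36.0°) = (22.09, -16.05). ∠GCV = 110.7°, so CV runs at -36.0° + (180° − 110.7°) = 33.30° from the x-axis; with |CV| = 26.0, V = C + 26.0·(cos 33.30°, sin 33.30°) = (43.82, -1.772). CV is perpendicular to VD; with |VD| = 10.2 on the left of CV, D = V + 10.2·(-0.5490, 0.8358) = (38.22, 6.753). Then |GD| = |D − G| = 38.81.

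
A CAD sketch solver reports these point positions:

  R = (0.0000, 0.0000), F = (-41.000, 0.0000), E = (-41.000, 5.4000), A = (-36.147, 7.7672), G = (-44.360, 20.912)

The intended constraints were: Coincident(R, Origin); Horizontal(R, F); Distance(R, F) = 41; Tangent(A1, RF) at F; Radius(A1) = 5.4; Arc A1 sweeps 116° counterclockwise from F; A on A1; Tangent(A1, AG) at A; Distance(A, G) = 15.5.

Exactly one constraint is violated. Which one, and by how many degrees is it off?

Tangent(A1, AG) at A — off by 6.00°.

R = (0.00, 0.00) ✓; R.y = 0.00, F.y = 0.00 ✓; |RF| = 41.00 ✓; ∠(EF, FR) = 90.00° ✓; |EF| = 5.400 ✓; bearing(E→A) − bearing(E→F) = 116.0° ✓; |EA| = 5.400 ✓; ∠(EA, AG) = 84.00° ✗; |AG| = 15.50 ✓.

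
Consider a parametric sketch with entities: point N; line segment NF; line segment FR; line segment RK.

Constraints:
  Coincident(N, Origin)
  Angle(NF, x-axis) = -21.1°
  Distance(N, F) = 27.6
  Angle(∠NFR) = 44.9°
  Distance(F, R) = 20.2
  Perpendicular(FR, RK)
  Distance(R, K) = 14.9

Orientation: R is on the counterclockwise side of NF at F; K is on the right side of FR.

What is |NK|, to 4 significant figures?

34.39

N is at the origin; NF runs at -21.1° with length 27.6, so F = 27.6·(cos -21.1°, sin -21.1°) = (25.75, -9.936). ∠NFR = 44.9°, so FR runs at -21.1° + (180° − 44.9°) = 114.0° from the x-axis; with |FR| = 20.2, R = F + 20.2·(cos 114.0°, sin 114.0°) = (17.53, 8.518). FR ⟂ RK; with |RK| = 14.9 on the right of FR, K = R + 14.9·(0.9135, 0.4067) = (31.15, 14.58). Then |NK| = |K − N| = 34.39.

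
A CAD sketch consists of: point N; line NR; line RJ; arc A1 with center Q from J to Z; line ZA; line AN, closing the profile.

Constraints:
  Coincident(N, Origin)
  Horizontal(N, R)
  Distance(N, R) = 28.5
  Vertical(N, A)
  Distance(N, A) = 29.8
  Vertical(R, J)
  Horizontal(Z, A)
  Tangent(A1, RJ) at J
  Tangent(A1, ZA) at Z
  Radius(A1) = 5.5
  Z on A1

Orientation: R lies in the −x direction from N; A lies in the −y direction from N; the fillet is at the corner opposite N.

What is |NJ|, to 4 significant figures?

37.45

The virtual corner opposite N is at (-28.50, -29.80). Tangency of A1 to RJ means the radius QJ is perpendicular to RJ and the tangent condition forces QZ to be normal to ZA, with radius 5.5, so the center Q sits 5.5 in from both sides at Q = (-23.00, -24.30). That places the tangent points at J = (-28.50, -24.30) on RJ and Z = (-23.00, -29.80) on ZA. Then |NJ| = |J − N| = 37.45.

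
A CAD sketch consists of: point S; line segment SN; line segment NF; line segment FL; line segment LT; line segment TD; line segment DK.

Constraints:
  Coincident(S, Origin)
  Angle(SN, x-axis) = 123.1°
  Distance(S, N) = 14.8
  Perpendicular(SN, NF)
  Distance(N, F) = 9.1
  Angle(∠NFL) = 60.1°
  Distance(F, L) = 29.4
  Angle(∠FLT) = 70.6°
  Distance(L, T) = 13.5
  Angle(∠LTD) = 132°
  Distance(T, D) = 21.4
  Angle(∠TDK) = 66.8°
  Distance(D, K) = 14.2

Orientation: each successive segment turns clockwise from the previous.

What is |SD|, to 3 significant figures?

23.8

S is at the origin; SN runs at 123.1° with length 14.8, so N = (-8.08, 12.4). The perpendicularity gives NF at right angles to SN, so NF runs at 33.1°; with |NF| = 9.1, F = (-0.459, 17.4). ∠NFL = 60.1° gives FL at -86.8° from the x-axis; with |FL| = 29.4, L = (1.18, -12.0). ∠FLT = 70.6° gives LT at 164° from the x-axis; with |LT| = 13.5, T = (-11.8, -8.22). ∠LTD = 132.0° gives TD at 116° from the x-axis; with |TD| = 21.4, D = (-21.1, 11.0). Then |SD| = |D − S| = 23.8.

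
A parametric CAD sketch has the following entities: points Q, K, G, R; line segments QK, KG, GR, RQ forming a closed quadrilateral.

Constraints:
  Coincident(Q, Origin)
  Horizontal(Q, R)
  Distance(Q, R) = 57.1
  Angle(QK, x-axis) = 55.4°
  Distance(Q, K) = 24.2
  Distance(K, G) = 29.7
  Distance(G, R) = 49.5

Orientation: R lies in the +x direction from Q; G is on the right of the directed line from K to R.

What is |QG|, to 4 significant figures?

12.60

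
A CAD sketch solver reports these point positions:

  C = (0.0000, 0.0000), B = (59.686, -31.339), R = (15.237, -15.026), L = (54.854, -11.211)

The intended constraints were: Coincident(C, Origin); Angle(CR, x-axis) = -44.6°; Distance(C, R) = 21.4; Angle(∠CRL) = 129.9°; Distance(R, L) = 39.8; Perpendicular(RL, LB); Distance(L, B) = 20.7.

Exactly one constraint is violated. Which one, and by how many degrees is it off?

Perpendicular(RL, LB) — off by 8.00°.

C = (0.00, 0.00) ✓; CR at -44.60° ✓; |CR| = 21.40 ✓; ∠CRL = 129.9° ✓; |RL| = 39.80 ✓; ∠(RL, LB) = 82.00° ✗; |LB| = 20.70 ✓.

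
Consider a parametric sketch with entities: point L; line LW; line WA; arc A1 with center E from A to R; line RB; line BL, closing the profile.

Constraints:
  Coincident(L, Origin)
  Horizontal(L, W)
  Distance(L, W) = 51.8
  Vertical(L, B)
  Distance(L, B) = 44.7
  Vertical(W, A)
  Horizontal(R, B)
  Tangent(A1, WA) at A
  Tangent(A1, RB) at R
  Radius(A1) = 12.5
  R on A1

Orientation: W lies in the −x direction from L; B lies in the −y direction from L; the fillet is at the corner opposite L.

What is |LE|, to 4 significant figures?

50.81

LB is vertical with |LB| = 44.7 and B on the −y side, so B = (0.000, -44.70). The virtual corner opposite L is at (-51.80, -44.70). A1 meets WA tangentially, so EA is at right angles to WA and tangency of A1 to RB means the radius ER is perpendicular to RB, with radius 12.5, so the center E sits 12.5 in from both sides at E = (-39.30, -32.20). Then |LE| = |E − L| = 50.81.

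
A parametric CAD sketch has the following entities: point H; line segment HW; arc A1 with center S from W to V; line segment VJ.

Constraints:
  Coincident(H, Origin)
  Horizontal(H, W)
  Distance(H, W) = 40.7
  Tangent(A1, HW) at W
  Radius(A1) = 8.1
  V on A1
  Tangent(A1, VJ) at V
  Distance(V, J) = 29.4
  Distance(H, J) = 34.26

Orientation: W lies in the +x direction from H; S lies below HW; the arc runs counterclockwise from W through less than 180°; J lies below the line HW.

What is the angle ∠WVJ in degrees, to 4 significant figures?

150.8°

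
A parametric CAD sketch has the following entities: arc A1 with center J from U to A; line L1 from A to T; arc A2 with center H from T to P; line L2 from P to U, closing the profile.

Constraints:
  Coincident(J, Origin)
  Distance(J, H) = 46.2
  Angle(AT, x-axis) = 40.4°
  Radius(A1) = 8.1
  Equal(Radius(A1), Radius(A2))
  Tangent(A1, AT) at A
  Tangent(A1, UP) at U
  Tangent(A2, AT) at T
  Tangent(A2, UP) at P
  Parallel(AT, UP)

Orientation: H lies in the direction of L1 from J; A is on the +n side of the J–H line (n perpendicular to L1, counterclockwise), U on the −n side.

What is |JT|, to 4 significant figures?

46.90

The slot axis is L1's direction at 40.4°, so u = (cos 40.4°, sin 40.4°) = (0.7615, 0.6481) and n = (−sin 40.4°, cos 40.4°) = (-0.6481, 0.7615). J is at the origin and H lies 46.2 along u from J, so H = 46.2·u = (35.18, 29.94). Tangency of A1 to both parallel lines with radius 8.1 puts A and U at J ± 8.1·n: A = (-5.250, 6.168), U = (5.250, -6.168). Equal radii place T and P the same way about H: T = H + 8.1·n = (29.93, 36.11), P = H − 8.1·n = (40.43, 23.77). Then |JT| = |T − J| = 46.90.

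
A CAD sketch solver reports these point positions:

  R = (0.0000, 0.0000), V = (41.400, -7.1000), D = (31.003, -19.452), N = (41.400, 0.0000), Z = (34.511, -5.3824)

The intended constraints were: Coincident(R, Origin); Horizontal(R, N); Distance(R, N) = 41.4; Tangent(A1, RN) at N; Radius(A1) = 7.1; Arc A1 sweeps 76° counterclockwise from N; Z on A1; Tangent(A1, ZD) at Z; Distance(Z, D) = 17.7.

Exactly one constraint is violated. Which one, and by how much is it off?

Distance(Z, D) = 17.7 — off by 3.20.

R = (0.00, 0.00) ✓; R.y = 0.00, N.y = 0.00 ✓; |RN| = 41.40 ✓; ∠(VN, NR) = 90.00° ✓; |VN| = 7.100 ✓; bearing(V→Z) − bearing(V→N) = 76.00° ✓; |VZ| = 7.100 ✓; ∠(VZ, ZD) = 90.00° ✓; |ZD| = 14.50 ✗.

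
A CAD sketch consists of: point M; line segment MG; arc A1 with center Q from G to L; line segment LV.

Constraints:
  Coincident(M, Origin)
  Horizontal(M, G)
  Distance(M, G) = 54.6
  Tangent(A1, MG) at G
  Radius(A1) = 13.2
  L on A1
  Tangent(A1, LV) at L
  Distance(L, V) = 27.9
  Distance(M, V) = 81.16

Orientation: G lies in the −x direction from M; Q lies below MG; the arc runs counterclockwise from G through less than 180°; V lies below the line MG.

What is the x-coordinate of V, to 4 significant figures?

-70.98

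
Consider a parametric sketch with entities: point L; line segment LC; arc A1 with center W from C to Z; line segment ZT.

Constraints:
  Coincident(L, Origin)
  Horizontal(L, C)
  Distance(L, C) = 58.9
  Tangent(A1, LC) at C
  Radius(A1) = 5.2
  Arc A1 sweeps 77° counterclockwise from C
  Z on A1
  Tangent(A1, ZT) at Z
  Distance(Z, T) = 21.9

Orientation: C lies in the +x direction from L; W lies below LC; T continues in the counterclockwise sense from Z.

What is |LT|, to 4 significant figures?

55.10

L is at the origin; L and C share the same y with |LC| = 58.9 and C on the +x side, so C = (58.90, 0.000). Since A1 is tangent to LC there, WC ⟂ LC, so W = C + (0, -5.2) = (58.90, -5.200). On A1, C sits at bearing 90° from W; a 77° counterclockwise sweep puts Z at bearing 167°, so Z = W + 5.2·(cos 167°, sin 167°) = (53.83, -4.030). Since A1 is tangent to ZT there, WZ ⟂ ZT, so ZT runs along (−sin 167°, cos 167°); with |ZT| = 21.9, T = (48.91, -25.37). Then |LT| = |T − L| = 55.10.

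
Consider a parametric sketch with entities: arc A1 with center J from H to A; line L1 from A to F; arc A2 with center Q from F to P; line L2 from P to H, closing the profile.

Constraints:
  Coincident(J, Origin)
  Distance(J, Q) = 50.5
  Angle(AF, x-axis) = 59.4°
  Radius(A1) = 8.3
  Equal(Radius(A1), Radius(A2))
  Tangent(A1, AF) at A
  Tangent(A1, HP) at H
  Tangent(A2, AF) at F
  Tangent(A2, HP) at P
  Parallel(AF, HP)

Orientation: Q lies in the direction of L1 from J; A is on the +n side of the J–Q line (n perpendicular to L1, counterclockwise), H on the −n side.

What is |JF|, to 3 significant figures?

51.2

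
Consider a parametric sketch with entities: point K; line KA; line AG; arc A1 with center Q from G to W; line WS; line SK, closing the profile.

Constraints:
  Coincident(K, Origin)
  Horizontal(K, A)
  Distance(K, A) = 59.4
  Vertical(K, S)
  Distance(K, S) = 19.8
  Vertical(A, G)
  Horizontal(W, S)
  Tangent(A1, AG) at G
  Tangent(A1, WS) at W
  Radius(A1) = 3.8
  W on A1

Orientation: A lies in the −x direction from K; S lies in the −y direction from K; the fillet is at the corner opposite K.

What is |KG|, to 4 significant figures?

61.52

K is at the origin; K and A share the same y with |KA| = 59.4 and A on the −x side, so A = (-59.40, 0.000). K and S share the same x with |KS| = 19.8 and S on the −y side, so S = (0.000, -19.80). The virtual corner opposite K is at (-59.40, -19.80). Since A1 is tangent to AG there, QG ⟂ AG and tangency of A1 to WS means the radius QW is perpendicular to WS, with radius 3.8, so the center Q sits 3.8 in from both sides at Q = (-55.60, -16.00). That places the tangent points at G = (-59.40, -16.00) on AG and W = (-55.60, -19.80) on WS. Then |KG| = |G − K| = 61.52.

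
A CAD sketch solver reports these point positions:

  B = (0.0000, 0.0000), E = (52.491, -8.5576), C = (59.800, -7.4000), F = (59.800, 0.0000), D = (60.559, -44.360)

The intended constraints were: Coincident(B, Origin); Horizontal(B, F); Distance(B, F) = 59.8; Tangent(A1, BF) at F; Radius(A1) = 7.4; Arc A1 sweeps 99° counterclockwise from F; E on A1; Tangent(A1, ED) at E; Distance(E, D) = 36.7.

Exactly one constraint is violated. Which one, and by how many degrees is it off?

Tangent(A1, ED) at E — off by 3.70°.

B = (0.00, 0.00) ✓; B.y = 0.00, F.y = 0.00 ✓; |BF| = 59.80 ✓; ∠(CF, FB) = 90.00° ✓; |CF| = 7.400 ✓; bearing(C→E) − bearing(C→F) = 99.00° ✓; |CE| = 7.400 ✓; ∠(CE, ED) = 86.30° ✗; |ED| = 36.70 ✓.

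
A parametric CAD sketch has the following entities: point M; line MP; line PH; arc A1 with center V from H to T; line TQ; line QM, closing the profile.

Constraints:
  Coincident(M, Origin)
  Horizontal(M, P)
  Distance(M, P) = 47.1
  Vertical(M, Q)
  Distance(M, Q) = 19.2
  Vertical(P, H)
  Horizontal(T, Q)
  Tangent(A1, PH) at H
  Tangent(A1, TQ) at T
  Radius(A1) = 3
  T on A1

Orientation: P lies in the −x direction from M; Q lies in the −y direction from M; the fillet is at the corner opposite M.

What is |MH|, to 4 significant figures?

49.81

M is at the origin; M and P share the same y with |MP| = 47.1 and P on the −x side, so P = (-47.10, 0.000). MQ is vertical with |MQ| = 19.2 and Q on the −y side, so Q = (0.000, -19.20). The virtual corner opposite M is at (-47.10, -19.20). The tangent condition forces VH to be normal to PH and since A1 is tangent to TQ there, VT ⟂ TQ, with radius 3.0, so the center V sits 3.0 in from both sides at V = (-44.10, -16.20). That places the tangent points at H = (-47.10, -16.20) on PH and T = (-44.10, -19.20) on TQ. Then |MH| = |H − M| = 49.81.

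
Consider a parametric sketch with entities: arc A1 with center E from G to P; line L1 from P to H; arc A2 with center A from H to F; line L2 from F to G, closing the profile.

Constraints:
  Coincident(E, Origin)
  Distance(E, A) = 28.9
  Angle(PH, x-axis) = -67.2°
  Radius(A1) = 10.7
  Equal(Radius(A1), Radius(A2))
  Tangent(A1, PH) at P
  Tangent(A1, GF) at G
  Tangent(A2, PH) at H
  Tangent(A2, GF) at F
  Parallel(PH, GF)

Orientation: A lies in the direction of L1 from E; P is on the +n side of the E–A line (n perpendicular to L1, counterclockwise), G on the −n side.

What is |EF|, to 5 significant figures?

30.817

Tangency of A1 to both parallel lines with radius 10.7 puts P and G at E ± 10.7·n: P = (9.8639, 4.1464), G = (-9.8639, -4.1464). Equal radii place H and F the same way about A: H = A + 10.7·n = (21.063, -22.495), F = A − 10.7·n = (1.3353, -30.788). Then |EF| = |F − E| = 30.817.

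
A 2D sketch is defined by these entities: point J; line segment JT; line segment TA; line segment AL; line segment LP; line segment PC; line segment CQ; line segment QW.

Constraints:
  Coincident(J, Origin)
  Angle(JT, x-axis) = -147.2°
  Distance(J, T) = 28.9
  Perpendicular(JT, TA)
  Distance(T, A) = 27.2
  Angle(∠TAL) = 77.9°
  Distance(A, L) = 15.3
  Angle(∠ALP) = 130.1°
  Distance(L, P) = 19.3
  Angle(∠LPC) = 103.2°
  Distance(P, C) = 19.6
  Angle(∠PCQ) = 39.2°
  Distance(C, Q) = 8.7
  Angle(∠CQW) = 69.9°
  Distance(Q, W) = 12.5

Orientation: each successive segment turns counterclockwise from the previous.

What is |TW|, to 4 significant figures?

21.88

∠PCQ = 39.2° gives CQ at -47.60° from the x-axis; with |CQ| = 8.7, Q = (-13.86, -12.05). ∠CQW = 69.9° gives QW at 62.50° from the x-axis; with |QW| = 12.5, W = (-8.087, -0.9603). Then |TW| = |W − T| = 21.88.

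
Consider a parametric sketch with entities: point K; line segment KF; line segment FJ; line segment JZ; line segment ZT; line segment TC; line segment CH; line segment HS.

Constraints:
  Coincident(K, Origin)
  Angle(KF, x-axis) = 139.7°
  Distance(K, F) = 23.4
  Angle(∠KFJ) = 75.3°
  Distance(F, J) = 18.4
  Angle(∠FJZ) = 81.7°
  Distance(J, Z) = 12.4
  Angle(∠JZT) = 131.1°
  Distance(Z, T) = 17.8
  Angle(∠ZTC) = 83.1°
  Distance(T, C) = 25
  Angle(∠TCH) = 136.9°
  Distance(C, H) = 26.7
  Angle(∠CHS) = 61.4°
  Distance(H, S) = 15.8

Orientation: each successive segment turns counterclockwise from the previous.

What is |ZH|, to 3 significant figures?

42.4

K is at the origin; KF runs at 139.7° with length 23.4, so F = (-17.8, 15.1). ∠KFJ = 75.3° gives FJ at -116° from the x-axis; with |FJ| = 18.4, J = (-25.8, -1.46). ∠FJZ = 81.7° gives JZ at -17.3° from the x-axis; with |JZ| = 12.4, Z = (-14.0, -5.15). ∠JZT = 131.1° gives ZT at 31.6° from the x-axis; with |ZT| = 17.8, T = (1.20, 4.18). ∠ZTC = 83.1° gives TC at 128° from the x-axis; with |TC| = 25.0, C = (-14.4, 23.7). ∠TCH = 136.9° gives CH at 172° from the x-axis; with |CH| = 26.7, H = (-40.8, 27.6). Then |ZH| = |H − Z| = 42.4.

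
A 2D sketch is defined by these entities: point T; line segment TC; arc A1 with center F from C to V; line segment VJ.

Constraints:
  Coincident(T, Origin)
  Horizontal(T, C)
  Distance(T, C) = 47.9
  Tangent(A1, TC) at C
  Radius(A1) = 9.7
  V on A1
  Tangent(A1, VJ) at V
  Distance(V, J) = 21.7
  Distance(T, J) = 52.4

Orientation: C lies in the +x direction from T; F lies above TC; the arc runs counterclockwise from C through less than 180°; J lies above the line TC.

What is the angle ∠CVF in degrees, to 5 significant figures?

24.669°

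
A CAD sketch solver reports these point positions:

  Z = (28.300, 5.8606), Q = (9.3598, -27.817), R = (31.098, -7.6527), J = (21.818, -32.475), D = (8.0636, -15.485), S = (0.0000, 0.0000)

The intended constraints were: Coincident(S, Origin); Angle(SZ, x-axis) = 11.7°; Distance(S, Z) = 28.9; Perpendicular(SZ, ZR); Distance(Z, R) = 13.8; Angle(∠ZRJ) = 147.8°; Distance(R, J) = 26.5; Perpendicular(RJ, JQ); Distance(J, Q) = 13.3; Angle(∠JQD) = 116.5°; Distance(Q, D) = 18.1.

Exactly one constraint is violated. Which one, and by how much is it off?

Distance(Q, D) = 18.1 — off by 5.70.

S = (0.00, 0.00) ✓; SZ at 11.70° ✓; |SZ| = 28.90 ✓; ∠(SZ, ZR) = 90.00° ✓; |ZR| = 13.80 ✓; ∠ZRJ = 147.8° ✓; |RJ| = 26.50 ✓; ∠(RJ, JQ) = 90.00° ✓; |JQ| = 13.30 ✓; ∠JQD = 116.5° ✓; |QD| = 12.40 ✗.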